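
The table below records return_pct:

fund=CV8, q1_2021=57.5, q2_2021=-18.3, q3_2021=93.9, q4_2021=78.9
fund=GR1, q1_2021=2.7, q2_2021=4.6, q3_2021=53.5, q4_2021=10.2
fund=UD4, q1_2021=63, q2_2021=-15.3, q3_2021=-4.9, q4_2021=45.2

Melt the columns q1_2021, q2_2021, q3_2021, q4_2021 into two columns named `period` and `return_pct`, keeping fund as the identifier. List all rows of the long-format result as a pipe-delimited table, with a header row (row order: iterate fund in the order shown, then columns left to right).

| fund | period | return_pct |
| CV8 | q1_2021 | 57.5 |
| CV8 | q2_2021 | -18.3 |
| CV8 | q3_2021 | 93.9 |
| CV8 | q4_2021 | 78.9 |
| GR1 | q1_2021 | 2.7 |
| GR1 | q2_2021 | 4.6 |
| GR1 | q3_2021 | 53.5 |
| GR1 | q4_2021 | 10.2 |
| UD4 | q1_2021 | 63 |
| UD4 | q2_2021 | -15.3 |
| UD4 | q3_2021 | -4.9 |
| UD4 | q4_2021 | 45.2 |

Each (fund, column) pair becomes one row: 3 × 4 = 12 rows.
For example, (CV8, q1_2021) → return_pct=57.5.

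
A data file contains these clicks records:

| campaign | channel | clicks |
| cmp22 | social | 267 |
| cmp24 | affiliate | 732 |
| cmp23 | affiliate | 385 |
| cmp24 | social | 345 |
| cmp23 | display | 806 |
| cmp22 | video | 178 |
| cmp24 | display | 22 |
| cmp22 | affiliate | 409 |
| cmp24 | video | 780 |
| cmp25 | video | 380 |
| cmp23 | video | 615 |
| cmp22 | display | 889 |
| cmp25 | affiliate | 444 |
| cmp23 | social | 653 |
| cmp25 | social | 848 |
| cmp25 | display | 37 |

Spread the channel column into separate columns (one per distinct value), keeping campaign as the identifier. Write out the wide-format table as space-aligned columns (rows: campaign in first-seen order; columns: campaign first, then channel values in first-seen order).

campaign  social  affiliate  display  video
cmp22     267     409        889      178  
cmp24     345     732        22       780  
cmp23     653     385        806      615  
cmp25     848     444        37       380  

Columns: campaign plus the 4 distinct channel values (social, affiliate, display, video).
For example, row cmp22 column social takes clicks=267 from the long row (cmp22, social).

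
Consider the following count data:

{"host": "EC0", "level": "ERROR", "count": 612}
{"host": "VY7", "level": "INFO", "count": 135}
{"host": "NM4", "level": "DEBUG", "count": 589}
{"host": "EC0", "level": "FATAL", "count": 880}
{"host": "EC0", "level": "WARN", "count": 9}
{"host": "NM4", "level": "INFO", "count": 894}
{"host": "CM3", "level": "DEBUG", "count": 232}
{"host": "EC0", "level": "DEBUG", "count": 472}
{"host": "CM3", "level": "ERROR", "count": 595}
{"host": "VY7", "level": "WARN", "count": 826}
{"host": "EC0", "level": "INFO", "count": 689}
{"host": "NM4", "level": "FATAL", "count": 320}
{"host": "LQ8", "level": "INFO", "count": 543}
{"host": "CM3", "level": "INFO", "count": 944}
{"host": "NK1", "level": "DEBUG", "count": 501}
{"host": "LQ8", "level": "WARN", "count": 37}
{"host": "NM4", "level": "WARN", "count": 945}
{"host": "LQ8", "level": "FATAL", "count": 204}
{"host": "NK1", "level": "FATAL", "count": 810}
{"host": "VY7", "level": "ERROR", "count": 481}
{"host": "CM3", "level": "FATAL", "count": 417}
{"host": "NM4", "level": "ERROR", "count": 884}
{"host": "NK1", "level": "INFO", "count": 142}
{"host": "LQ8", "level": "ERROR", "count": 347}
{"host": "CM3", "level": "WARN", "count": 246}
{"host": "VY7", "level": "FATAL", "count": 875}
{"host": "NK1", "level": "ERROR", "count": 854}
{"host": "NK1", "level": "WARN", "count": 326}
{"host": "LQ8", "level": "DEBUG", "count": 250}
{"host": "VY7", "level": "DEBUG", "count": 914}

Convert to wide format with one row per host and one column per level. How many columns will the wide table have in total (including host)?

1 column for host plus 5 distinct level values → 6 columns.

6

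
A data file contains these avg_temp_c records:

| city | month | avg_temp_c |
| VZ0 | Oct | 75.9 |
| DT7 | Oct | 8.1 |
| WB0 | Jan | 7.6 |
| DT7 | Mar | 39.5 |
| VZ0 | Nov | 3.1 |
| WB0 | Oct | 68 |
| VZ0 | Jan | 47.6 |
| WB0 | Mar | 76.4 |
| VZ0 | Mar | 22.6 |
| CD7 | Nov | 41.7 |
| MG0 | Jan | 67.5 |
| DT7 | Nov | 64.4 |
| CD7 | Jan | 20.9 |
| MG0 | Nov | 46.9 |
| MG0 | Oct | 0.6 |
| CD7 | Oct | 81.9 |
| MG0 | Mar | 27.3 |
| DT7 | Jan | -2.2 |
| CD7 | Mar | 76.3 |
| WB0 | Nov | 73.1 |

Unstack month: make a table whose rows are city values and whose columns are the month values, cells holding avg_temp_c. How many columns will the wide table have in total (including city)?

5

1 column for city plus 4 distinct month values → 5 columns.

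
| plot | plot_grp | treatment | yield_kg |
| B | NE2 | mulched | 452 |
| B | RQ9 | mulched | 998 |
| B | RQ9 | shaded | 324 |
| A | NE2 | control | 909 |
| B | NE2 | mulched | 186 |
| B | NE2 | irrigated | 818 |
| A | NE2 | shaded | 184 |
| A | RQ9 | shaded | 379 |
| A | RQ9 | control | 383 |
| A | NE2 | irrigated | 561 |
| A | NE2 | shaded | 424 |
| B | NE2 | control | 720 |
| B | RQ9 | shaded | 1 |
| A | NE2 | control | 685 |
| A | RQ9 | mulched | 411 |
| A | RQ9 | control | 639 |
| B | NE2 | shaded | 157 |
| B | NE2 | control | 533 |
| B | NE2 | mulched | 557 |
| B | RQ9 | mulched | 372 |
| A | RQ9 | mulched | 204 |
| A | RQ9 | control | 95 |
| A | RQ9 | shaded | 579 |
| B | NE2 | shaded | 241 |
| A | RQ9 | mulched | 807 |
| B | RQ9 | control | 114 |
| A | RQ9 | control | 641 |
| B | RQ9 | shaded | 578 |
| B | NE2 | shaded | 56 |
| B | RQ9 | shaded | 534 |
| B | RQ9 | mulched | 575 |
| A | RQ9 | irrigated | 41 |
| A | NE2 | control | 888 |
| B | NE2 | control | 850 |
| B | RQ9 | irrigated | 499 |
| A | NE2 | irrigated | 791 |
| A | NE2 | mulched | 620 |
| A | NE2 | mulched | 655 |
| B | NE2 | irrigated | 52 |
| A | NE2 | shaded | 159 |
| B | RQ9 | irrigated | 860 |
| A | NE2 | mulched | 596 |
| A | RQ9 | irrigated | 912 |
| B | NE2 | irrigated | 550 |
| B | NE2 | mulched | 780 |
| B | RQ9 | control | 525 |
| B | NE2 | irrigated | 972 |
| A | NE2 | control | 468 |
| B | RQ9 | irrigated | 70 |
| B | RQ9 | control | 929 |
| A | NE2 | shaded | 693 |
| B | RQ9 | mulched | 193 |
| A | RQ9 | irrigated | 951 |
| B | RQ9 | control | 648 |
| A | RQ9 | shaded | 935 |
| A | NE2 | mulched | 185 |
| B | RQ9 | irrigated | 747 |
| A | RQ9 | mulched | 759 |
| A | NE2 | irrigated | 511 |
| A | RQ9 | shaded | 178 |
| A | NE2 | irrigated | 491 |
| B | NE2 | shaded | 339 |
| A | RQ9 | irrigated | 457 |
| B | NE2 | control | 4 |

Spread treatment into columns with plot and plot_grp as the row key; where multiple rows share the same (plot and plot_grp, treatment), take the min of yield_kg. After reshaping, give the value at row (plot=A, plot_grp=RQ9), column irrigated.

Rows with plot=A, plot_grp=RQ9 and treatment=irrigated: yield_kg values are 41, 912, 951, 457.
min(41, 912, 951, 457) = 41.

41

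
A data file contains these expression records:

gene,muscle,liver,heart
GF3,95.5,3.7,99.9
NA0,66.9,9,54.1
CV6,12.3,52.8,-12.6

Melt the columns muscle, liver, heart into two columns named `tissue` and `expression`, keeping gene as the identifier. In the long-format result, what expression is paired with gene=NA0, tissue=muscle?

Unpivoting turns each (gene, wide-column) pair into one long row.
The wide cell at row NA0, column muscle holds 66.9, so the long row (NA0, muscle) has expression=66.9.

66.9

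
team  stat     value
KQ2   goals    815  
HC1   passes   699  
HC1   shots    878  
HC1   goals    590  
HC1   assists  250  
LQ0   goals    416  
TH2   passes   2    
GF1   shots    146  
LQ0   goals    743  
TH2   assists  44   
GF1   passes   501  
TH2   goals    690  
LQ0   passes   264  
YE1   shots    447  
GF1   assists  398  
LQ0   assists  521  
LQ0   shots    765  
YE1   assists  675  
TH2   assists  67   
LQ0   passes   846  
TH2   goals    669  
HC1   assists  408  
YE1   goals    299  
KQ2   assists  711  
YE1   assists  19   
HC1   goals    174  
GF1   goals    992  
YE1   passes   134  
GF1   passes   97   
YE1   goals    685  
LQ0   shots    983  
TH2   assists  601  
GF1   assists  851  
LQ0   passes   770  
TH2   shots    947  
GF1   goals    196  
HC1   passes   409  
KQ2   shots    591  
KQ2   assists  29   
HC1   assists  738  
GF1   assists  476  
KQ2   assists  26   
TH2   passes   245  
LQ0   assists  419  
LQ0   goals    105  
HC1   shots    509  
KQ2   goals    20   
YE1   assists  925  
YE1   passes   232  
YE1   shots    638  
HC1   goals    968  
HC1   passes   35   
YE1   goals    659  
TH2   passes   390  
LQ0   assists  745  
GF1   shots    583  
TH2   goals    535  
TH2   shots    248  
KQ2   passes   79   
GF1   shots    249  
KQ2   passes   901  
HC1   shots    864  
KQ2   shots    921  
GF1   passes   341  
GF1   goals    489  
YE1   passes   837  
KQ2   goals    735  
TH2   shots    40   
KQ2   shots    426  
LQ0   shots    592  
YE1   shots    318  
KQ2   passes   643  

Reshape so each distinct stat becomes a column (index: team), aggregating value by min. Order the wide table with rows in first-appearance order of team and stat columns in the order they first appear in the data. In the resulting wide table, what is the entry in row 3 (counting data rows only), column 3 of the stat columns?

592

With rows in first-appearance order of team, row 3 is team=LQ0. stat columns in first-appearance order: goals, passes, shots, assists; column 3 is shots.
Long rows with team=LQ0, stat=shots: min(765, 983, 592) = 592.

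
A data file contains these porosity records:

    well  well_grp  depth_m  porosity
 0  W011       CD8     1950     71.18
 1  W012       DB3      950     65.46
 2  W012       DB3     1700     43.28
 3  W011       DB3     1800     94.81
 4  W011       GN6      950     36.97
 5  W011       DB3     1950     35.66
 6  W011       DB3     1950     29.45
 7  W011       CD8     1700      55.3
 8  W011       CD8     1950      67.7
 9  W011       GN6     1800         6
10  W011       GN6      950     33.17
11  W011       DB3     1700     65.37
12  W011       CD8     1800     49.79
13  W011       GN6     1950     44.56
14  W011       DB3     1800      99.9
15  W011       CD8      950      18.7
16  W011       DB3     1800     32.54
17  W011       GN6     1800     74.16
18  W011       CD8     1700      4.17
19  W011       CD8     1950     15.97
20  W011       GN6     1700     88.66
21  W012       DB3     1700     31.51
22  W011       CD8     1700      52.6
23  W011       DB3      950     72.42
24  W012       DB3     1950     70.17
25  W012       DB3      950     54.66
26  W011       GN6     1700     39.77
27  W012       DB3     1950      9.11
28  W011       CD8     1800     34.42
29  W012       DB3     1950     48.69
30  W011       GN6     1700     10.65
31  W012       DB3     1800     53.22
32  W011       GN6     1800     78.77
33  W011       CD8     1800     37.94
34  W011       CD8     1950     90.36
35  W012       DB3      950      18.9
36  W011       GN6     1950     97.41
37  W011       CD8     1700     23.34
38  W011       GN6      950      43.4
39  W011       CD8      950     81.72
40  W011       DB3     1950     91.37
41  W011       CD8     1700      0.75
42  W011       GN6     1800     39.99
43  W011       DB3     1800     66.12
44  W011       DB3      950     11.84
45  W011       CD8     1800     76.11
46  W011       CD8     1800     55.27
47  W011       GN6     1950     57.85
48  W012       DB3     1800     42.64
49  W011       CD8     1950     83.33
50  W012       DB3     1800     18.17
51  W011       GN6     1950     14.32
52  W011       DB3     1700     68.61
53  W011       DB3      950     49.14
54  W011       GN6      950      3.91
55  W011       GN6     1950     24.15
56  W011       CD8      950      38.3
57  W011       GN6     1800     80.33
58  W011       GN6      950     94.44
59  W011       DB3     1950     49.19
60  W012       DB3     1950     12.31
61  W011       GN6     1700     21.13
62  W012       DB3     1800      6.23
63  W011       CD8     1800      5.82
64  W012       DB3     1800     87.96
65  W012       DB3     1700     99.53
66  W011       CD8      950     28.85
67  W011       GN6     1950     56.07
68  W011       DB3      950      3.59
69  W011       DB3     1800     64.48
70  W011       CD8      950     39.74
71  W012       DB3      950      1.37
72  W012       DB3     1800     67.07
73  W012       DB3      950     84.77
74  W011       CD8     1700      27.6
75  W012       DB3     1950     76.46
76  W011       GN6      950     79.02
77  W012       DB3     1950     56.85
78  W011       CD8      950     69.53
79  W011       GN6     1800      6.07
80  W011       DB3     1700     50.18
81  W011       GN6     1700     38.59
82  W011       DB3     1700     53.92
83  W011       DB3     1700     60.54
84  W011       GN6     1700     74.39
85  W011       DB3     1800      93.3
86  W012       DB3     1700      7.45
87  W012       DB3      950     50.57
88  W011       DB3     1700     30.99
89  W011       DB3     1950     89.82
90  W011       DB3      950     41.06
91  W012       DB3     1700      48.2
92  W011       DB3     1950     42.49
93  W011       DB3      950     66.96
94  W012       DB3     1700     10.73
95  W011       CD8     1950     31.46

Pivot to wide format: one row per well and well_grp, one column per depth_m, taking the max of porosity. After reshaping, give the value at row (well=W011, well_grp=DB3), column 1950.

91.37

Rows with well=W011, well_grp=DB3 and depth_m=1950: porosity values are 35.66, 29.45, 91.37, 49.19, 89.82, 42.49.
max(35.66, 29.45, 91.37, 49.19, 89.82, 42.49) = 91.37.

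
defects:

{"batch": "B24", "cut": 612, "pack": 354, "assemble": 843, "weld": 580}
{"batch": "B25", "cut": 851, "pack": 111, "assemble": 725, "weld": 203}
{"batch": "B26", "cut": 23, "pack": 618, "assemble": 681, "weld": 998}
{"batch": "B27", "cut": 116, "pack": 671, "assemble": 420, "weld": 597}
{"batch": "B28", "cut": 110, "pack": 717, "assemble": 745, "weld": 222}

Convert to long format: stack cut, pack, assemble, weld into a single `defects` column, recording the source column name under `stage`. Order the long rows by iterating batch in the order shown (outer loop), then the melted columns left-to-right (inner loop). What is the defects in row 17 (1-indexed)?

110

20 rows total (5 × 4). Row 17: index ⌊(17-1)/4⌋ = 4 into batch → B28; (17-1) mod 4 = 0 into the melted columns → cut.
So row 17 is (B28, cut, 110); defects = 110.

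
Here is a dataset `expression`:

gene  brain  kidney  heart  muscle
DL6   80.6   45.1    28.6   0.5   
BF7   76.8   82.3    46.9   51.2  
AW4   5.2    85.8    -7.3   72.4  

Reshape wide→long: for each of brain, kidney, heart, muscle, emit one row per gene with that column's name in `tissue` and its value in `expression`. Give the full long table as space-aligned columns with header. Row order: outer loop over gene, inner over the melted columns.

Each (gene, column) pair becomes one row: 3 × 4 = 12 rows.
For example, (DL6, brain) → expression=80.6.

gene  tissue  expression
DL6   brain   80.6      
DL6   kidney  45.1      
DL6   heart   28.6      
DL6   muscle  0.5       
BF7   brain   76.8      
BF7   kidney  82.3      
BF7   heart   46.9      
BF7   muscle  51.2      
AW4   brain   5.2       
AW4   kidney  85.8      
AW4   heart   -7.3      
AW4   muscle  72.4      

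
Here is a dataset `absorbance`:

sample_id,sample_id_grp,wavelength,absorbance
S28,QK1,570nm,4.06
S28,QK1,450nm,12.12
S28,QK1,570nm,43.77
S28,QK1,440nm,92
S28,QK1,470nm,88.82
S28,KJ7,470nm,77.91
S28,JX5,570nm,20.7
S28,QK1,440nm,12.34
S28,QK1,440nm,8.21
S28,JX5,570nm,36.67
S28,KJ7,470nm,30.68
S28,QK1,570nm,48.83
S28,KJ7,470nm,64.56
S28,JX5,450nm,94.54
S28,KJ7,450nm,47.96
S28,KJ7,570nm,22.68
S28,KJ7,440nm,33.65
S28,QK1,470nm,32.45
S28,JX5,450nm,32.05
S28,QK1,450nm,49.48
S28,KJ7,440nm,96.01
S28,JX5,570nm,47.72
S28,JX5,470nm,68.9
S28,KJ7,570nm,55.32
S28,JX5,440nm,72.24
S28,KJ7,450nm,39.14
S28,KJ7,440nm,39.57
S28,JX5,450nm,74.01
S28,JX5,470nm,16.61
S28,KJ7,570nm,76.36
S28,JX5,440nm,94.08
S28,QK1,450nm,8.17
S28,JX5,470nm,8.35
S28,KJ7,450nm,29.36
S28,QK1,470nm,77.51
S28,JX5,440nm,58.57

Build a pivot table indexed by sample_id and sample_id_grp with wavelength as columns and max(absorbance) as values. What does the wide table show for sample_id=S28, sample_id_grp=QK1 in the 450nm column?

Rows with sample_id=S28, sample_id_grp=QK1 and wavelength=450nm: absorbance values are 12.12, 49.48, 8.17.
max(12.12, 49.48, 8.17) = 49.48.

49.48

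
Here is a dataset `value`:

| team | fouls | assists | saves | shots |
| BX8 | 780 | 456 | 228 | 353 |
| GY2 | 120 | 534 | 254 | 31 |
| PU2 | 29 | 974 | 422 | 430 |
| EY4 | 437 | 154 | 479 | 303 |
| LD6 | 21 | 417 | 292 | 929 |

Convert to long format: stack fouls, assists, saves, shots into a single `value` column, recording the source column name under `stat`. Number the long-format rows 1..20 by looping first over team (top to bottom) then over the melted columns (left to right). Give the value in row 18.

20 rows total (5 × 4). Row 18: index ⌊(18-1)/4⌋ = 4 into team → LD6; (18-1) mod 4 = 1 into the melted columns → assists.
So row 18 is (LD6, assists, 417); value = 417.

417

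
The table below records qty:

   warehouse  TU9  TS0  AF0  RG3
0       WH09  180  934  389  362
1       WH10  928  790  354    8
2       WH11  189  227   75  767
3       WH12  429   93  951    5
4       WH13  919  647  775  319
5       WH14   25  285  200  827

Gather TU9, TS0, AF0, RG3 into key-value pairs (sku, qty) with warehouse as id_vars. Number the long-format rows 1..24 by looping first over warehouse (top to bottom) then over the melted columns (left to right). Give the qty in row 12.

767

24 rows total (6 × 4). Row 12: index ⌊(12-1)/4⌋ = 2 into warehouse → WH11; (12-1) mod 4 = 3 into the melted columns → RG3.
So row 12 is (WH11, RG3, 767); qty = 767.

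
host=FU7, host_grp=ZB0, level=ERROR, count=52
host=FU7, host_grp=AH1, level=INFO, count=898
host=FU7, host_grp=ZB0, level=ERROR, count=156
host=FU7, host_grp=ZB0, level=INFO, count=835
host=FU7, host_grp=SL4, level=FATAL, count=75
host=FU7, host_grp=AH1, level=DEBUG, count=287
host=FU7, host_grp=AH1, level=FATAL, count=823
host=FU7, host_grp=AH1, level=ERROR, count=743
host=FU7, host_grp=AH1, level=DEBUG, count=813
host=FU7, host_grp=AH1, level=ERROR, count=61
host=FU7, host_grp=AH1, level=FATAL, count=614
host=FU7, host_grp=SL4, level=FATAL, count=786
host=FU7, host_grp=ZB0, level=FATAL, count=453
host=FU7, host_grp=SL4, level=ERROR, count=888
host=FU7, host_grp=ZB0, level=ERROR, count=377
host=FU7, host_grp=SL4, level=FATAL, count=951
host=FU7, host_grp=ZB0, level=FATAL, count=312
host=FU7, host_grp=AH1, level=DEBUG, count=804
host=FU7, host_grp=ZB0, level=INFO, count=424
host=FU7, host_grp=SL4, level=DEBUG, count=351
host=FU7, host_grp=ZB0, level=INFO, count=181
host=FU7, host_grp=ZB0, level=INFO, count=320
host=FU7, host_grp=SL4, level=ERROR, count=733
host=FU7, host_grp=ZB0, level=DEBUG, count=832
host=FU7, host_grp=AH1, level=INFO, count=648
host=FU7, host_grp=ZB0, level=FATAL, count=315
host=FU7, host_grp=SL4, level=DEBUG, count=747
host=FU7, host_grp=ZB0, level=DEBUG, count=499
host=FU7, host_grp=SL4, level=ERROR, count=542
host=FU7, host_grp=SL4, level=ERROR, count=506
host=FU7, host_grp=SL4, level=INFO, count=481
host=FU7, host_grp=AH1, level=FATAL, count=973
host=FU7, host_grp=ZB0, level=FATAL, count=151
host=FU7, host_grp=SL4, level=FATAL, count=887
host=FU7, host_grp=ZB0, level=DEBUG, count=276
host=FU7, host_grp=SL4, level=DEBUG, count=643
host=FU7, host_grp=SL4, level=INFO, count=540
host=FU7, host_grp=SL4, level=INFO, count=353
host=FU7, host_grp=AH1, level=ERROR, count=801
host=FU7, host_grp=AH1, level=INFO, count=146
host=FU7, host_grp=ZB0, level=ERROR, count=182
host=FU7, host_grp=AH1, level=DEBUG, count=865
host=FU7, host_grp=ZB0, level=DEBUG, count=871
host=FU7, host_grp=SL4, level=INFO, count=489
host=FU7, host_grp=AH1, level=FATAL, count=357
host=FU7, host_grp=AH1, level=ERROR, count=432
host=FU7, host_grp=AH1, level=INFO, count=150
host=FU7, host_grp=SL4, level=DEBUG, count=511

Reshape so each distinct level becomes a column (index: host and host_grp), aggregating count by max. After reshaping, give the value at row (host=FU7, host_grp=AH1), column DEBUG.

865

Rows with host=FU7, host_grp=AH1 and level=DEBUG: count values are 287, 813, 804, 865.
max(287, 813, 804, 865) = 865.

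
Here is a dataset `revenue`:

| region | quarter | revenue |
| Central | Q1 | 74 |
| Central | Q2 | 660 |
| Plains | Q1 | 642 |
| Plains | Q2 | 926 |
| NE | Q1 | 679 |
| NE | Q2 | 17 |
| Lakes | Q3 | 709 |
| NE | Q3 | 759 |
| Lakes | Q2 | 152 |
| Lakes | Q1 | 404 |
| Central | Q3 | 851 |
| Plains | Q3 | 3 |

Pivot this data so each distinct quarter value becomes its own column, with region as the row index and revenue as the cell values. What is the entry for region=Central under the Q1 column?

74

Wide layout: rows indexed by region, columns are the 3 distinct quarter values (Q1, Q2, Q3).
Cell (region=Central, quarter=Q1) draws from the long row where region=Central and quarter=Q1, which has revenue=74.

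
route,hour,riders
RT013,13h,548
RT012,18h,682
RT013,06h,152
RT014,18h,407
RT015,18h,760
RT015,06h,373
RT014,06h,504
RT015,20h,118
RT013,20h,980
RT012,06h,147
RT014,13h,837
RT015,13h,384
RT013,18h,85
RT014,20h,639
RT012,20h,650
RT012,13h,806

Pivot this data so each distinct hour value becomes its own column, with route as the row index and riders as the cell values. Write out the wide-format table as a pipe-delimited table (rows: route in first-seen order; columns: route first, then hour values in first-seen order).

Columns: route plus the 4 distinct hour values (13h, 18h, 06h, 20h).
For example, row RT013 column 13h takes riders=548 from the long row (RT013, 13h).

| route | 13h | 18h | 06h | 20h |
| RT013 | 548 | 85 | 152 | 980 |
| RT012 | 806 | 682 | 147 | 650 |
| RT014 | 837 | 407 | 504 | 639 |
| RT015 | 384 | 760 | 373 | 118 |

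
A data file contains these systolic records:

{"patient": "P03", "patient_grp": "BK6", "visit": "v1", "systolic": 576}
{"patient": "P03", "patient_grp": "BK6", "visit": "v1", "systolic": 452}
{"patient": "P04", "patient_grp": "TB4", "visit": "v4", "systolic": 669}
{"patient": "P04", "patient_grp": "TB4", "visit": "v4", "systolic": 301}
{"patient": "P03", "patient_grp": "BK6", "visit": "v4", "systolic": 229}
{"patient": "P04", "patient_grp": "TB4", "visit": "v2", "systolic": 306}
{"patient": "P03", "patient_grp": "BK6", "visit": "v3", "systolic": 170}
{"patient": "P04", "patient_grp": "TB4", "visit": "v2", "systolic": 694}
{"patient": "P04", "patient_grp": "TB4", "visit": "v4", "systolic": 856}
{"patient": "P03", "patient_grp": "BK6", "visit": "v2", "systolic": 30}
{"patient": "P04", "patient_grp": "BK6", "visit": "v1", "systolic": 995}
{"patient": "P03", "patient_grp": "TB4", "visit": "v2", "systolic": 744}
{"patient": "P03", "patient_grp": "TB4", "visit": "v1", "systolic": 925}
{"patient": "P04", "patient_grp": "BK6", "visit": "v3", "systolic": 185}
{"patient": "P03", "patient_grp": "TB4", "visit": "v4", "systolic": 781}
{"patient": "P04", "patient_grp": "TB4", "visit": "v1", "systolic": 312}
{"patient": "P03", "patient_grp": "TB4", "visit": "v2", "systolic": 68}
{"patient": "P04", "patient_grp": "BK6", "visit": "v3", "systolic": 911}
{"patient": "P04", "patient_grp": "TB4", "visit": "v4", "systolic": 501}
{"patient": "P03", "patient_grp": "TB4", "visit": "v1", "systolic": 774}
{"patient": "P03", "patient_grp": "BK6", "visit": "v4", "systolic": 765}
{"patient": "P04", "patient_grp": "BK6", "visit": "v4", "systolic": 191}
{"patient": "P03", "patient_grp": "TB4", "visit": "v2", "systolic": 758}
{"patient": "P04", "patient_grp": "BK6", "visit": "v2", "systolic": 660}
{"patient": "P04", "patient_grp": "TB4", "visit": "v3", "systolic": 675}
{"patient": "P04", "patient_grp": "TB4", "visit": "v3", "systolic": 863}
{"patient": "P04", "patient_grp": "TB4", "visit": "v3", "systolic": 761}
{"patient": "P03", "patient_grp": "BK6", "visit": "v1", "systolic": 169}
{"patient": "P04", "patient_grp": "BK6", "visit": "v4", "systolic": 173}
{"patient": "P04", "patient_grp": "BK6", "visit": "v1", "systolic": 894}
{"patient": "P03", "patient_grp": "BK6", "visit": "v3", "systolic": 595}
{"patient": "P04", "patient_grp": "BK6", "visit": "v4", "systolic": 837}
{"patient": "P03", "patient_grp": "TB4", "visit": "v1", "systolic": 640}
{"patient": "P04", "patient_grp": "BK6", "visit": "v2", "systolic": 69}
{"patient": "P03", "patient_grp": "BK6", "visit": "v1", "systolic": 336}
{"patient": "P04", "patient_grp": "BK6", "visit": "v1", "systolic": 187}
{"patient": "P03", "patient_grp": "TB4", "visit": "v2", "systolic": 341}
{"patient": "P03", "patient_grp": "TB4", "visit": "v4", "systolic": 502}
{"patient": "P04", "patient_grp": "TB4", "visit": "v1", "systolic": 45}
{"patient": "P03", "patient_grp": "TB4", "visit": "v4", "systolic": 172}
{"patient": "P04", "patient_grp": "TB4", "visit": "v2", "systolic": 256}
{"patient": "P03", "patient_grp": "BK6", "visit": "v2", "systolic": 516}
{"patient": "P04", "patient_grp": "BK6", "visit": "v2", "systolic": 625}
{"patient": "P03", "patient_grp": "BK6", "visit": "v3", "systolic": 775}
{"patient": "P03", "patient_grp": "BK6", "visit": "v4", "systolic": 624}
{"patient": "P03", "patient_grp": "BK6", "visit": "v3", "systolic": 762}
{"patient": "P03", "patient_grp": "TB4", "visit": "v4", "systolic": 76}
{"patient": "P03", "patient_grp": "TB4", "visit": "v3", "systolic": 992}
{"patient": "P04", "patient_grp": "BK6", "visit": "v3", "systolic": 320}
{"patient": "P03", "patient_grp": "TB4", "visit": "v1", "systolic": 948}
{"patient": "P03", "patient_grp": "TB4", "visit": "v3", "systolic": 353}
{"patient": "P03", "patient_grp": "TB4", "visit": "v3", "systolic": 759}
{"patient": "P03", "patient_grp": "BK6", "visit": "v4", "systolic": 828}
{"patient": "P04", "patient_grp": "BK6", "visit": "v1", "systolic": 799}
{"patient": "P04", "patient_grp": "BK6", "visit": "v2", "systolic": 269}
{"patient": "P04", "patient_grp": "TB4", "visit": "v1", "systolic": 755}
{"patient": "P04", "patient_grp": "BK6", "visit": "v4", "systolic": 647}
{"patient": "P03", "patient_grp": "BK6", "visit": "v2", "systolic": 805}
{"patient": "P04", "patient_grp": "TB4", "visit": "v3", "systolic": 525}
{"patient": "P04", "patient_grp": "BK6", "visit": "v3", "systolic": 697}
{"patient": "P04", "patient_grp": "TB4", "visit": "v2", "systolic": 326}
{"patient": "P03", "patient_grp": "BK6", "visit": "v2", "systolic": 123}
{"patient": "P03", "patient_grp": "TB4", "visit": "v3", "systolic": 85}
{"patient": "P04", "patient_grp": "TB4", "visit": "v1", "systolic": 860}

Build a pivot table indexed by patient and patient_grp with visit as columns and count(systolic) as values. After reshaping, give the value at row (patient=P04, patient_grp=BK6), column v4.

Rows with patient=P04, patient_grp=BK6 and visit=v4: systolic values are 191, 173, 837, 647.
4 rows match — count = 4.

4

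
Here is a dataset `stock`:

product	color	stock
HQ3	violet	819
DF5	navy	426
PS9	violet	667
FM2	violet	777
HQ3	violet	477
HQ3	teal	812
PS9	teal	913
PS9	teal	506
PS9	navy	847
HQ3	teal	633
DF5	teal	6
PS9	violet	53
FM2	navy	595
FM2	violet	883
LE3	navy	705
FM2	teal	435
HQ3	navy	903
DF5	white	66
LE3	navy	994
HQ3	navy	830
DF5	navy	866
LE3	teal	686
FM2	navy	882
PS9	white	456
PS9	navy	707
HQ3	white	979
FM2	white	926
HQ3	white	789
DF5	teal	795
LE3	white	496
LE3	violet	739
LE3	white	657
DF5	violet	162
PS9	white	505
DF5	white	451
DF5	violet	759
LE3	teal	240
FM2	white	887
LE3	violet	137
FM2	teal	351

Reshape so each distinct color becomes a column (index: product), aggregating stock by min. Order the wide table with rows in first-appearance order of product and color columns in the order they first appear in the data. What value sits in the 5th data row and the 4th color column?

With rows in first-appearance order of product, row 5 is product=LE3. color columns in first-appearance order: violet, navy, teal, white; column 4 is white.
Long rows with product=LE3, color=white: min(496, 657) = 496.

496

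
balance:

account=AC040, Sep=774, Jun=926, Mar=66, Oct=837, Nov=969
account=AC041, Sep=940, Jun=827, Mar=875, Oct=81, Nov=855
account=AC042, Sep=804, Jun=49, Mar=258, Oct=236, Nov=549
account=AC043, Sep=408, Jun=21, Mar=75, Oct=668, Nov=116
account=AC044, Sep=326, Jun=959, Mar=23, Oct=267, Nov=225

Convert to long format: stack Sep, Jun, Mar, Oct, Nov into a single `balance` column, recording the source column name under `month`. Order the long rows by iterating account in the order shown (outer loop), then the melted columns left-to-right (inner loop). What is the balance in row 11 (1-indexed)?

25 rows total (5 × 5). Row 11: index ⌊(11-1)/5⌋ = 2 into account → AC042; (11-1) mod 5 = 0 into the melted columns → Sep.
So row 11 is (AC042, Sep, 804); balance = 804.

804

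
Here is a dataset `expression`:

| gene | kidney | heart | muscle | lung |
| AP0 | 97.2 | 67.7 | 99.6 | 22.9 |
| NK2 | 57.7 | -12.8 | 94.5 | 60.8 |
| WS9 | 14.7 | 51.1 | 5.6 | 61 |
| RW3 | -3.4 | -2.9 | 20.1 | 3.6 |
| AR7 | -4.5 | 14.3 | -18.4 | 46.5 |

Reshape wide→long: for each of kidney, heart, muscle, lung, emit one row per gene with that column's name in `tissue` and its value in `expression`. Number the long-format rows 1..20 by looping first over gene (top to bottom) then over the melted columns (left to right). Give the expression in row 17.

20 rows total (5 × 4). Row 17: index ⌊(17-1)/4⌋ = 4 into gene → AR7; (17-1) mod 4 = 0 into the melted columns → kidney.
So row 17 is (AR7, kidney, -4.5); expression = -4.5.

-4.5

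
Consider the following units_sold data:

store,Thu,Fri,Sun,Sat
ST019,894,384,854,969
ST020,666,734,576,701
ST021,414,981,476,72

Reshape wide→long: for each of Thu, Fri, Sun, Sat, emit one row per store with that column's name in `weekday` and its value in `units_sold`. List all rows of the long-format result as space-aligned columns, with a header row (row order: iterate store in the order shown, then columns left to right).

Each (store, column) pair becomes one row: 3 × 4 = 12 rows.
For example, (ST019, Thu) → units_sold=894.

store  weekday  units_sold
ST019  Thu      894       
ST019  Fri      384       
ST019  Sun      854       
ST019  Sat      969       
ST020  Thu      666       
ST020  Fri      734       
ST020  Sun      576       
ST020  Sat      701       
ST021  Thu      414       
ST021  Fri      981       
ST021  Sun      476       
ST021  Sat      72        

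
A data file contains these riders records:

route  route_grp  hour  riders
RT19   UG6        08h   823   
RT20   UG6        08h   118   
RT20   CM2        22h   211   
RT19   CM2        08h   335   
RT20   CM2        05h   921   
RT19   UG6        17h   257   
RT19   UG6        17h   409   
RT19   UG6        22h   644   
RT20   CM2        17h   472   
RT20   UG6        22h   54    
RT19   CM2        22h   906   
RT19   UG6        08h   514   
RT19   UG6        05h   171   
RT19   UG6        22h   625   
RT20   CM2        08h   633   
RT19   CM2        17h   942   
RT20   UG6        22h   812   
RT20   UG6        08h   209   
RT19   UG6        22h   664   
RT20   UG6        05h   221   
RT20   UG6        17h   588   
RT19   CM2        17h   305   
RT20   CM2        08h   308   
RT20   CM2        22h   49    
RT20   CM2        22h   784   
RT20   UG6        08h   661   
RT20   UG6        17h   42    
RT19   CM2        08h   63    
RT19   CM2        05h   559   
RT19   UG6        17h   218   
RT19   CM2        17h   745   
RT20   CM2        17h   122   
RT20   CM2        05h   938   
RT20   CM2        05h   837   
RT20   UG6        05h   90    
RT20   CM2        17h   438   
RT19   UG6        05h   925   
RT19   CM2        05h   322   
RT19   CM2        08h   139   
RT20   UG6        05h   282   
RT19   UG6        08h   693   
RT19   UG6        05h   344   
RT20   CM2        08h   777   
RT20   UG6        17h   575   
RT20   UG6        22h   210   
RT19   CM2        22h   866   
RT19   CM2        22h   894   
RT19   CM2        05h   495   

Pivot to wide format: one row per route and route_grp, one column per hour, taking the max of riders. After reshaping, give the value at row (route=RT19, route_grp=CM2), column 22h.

Rows with route=RT19, route_grp=CM2 and hour=22h: riders values are 906, 866, 894.
max(906, 866, 894) = 906.

906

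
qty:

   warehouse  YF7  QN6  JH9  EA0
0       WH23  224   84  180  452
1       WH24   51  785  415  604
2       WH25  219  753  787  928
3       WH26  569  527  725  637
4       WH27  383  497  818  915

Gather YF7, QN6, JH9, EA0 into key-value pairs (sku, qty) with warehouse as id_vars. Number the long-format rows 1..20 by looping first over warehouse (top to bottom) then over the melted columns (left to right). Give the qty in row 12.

20 rows total (5 × 4). Row 12: index ⌊(12-1)/4⌋ = 2 into warehouse → WH25; (12-1) mod 4 = 3 into the melted columns → EA0.
So row 12 is (WH25, EA0, 928); qty = 928.

928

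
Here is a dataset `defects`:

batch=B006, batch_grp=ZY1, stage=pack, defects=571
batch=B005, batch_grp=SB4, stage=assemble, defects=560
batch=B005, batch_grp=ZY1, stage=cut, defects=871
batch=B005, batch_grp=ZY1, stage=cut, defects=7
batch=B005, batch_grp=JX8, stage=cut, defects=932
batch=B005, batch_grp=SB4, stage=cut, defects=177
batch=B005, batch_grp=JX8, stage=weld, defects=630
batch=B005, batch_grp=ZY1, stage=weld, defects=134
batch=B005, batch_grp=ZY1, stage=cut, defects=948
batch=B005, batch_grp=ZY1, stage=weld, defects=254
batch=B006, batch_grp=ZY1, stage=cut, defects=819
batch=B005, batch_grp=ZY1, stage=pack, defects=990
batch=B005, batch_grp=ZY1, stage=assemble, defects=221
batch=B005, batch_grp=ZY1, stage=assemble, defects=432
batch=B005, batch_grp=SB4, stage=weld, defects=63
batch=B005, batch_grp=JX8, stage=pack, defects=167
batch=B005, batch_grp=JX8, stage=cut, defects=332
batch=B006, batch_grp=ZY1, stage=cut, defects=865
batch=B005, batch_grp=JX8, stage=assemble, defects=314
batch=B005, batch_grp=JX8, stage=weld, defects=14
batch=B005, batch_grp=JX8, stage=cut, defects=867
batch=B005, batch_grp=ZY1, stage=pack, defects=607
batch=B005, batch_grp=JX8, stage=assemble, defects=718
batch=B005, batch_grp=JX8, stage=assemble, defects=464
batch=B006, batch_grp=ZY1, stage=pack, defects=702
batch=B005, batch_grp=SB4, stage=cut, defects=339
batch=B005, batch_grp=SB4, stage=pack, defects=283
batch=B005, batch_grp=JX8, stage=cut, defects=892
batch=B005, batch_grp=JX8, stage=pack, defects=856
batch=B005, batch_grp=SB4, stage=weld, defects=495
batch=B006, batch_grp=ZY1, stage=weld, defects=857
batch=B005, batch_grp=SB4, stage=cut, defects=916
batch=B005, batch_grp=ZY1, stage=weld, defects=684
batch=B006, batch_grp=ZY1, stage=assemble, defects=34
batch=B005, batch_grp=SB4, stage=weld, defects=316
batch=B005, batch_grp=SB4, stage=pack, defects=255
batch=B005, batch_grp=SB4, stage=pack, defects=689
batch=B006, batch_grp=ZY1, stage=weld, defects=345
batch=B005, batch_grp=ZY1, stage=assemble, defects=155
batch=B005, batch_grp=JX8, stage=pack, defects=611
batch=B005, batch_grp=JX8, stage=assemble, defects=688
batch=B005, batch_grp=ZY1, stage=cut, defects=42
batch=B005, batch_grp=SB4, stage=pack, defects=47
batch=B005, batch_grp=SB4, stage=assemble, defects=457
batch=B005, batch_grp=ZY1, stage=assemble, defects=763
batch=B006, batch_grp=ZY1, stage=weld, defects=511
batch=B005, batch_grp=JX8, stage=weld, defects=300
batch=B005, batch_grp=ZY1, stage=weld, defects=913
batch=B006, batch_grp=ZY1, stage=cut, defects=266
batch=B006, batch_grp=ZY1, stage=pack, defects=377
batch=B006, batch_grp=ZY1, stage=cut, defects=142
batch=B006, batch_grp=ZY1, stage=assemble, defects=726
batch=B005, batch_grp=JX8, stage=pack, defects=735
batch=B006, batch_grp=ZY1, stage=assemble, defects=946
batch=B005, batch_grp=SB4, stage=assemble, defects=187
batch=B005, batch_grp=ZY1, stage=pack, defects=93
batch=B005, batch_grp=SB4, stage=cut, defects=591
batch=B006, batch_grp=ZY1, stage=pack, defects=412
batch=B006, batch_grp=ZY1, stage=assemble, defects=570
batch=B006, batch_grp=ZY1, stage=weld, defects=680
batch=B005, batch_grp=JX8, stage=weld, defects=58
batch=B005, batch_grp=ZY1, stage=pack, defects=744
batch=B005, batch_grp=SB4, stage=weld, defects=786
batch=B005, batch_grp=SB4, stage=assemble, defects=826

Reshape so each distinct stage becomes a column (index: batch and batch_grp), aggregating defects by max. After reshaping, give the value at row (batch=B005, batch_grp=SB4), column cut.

916

Rows with batch=B005, batch_grp=SB4 and stage=cut: defects values are 177, 339, 916, 591.
max(177, 339, 916, 591) = 916.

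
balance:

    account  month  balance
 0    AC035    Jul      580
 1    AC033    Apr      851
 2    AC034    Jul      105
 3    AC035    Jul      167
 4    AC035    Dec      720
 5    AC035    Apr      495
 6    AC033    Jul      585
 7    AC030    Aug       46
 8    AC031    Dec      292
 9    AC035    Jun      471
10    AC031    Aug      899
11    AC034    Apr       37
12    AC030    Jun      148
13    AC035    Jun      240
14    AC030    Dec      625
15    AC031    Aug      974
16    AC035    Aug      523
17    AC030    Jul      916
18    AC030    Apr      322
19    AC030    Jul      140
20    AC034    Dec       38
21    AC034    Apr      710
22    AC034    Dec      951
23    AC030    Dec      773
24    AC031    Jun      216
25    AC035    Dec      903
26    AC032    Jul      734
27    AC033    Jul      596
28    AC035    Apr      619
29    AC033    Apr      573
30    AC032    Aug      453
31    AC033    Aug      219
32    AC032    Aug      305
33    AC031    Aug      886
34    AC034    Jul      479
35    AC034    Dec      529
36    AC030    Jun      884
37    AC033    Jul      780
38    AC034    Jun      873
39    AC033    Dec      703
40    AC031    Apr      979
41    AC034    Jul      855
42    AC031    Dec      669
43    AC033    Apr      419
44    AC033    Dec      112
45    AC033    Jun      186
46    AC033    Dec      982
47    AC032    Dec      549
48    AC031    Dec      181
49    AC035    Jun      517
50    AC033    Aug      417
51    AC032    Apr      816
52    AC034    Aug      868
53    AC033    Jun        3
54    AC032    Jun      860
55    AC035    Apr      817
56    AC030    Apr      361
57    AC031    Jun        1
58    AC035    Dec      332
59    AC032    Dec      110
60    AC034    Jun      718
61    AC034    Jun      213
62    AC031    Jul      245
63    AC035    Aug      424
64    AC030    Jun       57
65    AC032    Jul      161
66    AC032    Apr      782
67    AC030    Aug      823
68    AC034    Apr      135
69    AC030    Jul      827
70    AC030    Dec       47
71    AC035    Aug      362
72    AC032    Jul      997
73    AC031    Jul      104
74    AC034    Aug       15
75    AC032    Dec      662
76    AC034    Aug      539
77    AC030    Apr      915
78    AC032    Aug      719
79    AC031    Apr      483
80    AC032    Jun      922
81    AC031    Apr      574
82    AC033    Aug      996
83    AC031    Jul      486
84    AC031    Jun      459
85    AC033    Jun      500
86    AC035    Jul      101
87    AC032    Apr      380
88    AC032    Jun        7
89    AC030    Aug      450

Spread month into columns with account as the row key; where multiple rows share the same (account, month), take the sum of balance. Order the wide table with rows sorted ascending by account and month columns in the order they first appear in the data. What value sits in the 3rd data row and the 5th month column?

1789

With rows sorted ascending by account, row 3 is account=AC032. month columns in first-appearance order: Jul, Apr, Dec, Aug, Jun; column 5 is Jun.
Long rows with account=AC032, month=Jun: 860 + 922 + 7 = 1789.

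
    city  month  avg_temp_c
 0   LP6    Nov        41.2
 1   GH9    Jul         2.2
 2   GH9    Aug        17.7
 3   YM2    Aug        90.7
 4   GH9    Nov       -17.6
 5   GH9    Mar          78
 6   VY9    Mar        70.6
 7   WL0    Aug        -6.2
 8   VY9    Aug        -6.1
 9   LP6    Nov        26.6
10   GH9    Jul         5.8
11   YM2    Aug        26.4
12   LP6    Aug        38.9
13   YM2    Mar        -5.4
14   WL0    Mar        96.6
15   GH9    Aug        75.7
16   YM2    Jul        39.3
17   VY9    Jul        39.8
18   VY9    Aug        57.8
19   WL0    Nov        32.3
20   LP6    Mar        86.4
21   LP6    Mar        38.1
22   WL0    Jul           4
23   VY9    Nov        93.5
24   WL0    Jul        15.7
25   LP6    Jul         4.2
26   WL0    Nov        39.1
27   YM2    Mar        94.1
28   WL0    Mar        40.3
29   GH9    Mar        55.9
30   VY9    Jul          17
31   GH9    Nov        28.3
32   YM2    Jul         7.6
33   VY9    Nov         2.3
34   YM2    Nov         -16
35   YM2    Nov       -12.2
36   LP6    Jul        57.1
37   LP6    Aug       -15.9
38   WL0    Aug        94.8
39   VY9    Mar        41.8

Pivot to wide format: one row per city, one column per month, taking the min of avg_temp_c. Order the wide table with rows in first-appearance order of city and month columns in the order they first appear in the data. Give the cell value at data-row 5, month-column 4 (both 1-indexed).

With rows in first-appearance order of city, row 5 is city=WL0. month columns in first-appearance order: Nov, Jul, Aug, Mar; column 4 is Mar.
Long rows with city=WL0, month=Mar: min(96.6, 40.3) = 40.3.

40.3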